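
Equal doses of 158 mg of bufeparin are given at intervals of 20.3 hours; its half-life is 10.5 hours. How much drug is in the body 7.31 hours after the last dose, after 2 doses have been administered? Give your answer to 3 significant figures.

The 2 doses were given 27.61, 7.31 hours ago.
Total = 158·(1/2)^(27.61/10.5) + 158·(1/2)^(7.31/10.5)
      = 25.532 + 97.518 ≈ 123.05 mg.

123 mg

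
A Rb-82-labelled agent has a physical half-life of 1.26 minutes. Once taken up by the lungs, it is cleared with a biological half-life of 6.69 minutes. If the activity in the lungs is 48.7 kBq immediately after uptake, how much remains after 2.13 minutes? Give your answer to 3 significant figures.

1/t_eff = 1/t_phys + 1/t_biol = 1/1.26 + 1/6.69 = 0.94313 per minute.
t_eff = 1.26 × 6.69 / (1.26 + 6.69) ≈ 1.0603 minutes.
Remaining = 48.7 × (1/2)^(2.13/1.0603) = 48.7 × (1/2)^2.0089 ≈ 12.1 kBq.

12.1 kBq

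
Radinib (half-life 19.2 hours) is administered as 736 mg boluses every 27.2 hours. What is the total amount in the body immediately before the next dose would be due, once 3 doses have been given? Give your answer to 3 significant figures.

The 3 doses were given 81.6, 54.4, 27.2 hours ago.
Total = 736·(1/2)^(81.6/19.2) + 736·(1/2)^(54.4/19.2) + 736·(1/2)^(27.2/19.2)
      = 38.681 + 103.27 + 275.69 ≈ 417.64 mg.

418 mg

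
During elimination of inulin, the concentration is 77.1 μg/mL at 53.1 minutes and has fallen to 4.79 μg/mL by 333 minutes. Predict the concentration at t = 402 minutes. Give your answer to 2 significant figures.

Over Δt = 333 − 53.1 = 279.9 minutes, the level fell by a factor of 77.1/4.79 ≈ 16.096.
n = log₂(16.096) ≈ 4.0086 half-lives, so t½ = 279.9/4.0086 ≈ 69.824 minutes.
From t = 333 to t = 402: 4.79 × (1/2)^((402−333)/69.824) ≈ 2.4147 μg/mL.

2.4 μg/mL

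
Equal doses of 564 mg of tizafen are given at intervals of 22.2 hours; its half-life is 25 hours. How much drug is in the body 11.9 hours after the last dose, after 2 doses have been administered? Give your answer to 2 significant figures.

The 2 doses were given 34.1, 11.9 hours ago.
Total = 564·(1/2)^(34.1/25) + 564·(1/2)^(11.9/25)
      = 219.12 + 405.5 ≈ 624.61 mg.

620 mg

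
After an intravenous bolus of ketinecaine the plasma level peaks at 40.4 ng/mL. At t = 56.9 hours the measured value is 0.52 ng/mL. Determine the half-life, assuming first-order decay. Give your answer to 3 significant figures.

9.06 hours

A/A₀ = 0.52/40.4 ≈ 0.012871.
n = log₂(77.692) ≈ 6.2797 half-lives elapsed in 56.9 hours.
t½ = 56.9/6.2797 ≈ 9.0609 hours.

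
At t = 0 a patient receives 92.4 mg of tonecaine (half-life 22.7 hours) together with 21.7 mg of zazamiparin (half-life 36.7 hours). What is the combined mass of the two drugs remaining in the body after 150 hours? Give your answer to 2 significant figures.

2.2 mg

tonecaine: 92.4 × (1/2)^(150/22.7) = 92.4 × (1/2)^6.6079 ≈ 0.9473 mg.
zazamiparin: 21.7 × (1/2)^(150/36.7) = 21.7 × (1/2)^4.0872 ≈ 1.2767 mg.
Total = 0.9473 + 1.2767 ≈ 2.224 mg.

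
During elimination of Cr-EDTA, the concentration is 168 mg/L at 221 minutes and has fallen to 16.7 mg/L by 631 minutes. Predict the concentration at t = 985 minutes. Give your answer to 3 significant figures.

2.28 mg/L

Over Δt = 631 − 221 = 410 minutes, the level fell by a factor of 168/16.7 ≈ 10.06.
n = log₂(10.06) ≈ 3.3305 half-lives, so t½ = 410/3.3305 ≈ 123.1 minutes.
From t = 631 to t = 985: 16.7 × (1/2)^((985−631)/123.1) ≈ 2.2754 mg/L.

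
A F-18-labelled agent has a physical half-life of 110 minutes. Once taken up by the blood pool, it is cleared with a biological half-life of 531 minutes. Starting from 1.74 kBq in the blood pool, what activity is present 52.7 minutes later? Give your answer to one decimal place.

1/t_eff = 1/t_phys + 1/t_biol = 1/110 + 1/531 = 0.010974 per minute.
t_eff = 110 × 531 / (110 + 531) ≈ 91.123 minutes.
Remaining = 1.74 × (1/2)^(52.7/91.123) = 1.74 × (1/2)^0.57834 ≈ 1.1653 kBq.

1.2 kBq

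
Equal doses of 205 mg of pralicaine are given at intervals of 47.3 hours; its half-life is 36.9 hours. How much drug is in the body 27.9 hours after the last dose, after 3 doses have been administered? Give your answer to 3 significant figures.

192 mg

The 3 doses were given 122.5, 75.2, 27.9 hours ago.
Total = 205·(1/2)^(122.5/36.9) + 205·(1/2)^(75.2/36.9) + 205·(1/2)^(27.9/36.9)
      = 20.531 + 49.92 + 121.38 ≈ 191.83 mg.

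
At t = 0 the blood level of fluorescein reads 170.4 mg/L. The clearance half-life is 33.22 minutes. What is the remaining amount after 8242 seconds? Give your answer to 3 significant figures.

Convert the elapsed time: 8242 seconds = 137.367 minutes.
Number of half-lives: n = 137.367/33.22 ≈ 4.1351.
Remaining = 170.4 × (1/2)^4.1351 = 170.4 × 0.056915 ≈ 9.6982 mg/L.

9.70 mg/L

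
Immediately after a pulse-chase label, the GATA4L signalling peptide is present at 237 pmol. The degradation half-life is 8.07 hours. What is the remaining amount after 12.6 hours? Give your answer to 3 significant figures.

Number of half-lives: n = 12.6/8.07 ≈ 1.5613.
Remaining = 237 × (1/2)^1.5613 = 237 × 0.33884 ≈ 80.304 pmol.

80.3 pmol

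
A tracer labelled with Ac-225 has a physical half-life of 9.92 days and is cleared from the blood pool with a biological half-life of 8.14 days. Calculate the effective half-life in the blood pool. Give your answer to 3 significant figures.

4.47 days

1/t_eff = 1/t_phys + 1/t_biol = 1/9.92 + 1/8.14 = 0.22366 per day.
t_eff = 9.92 × 8.14 / (9.92 + 8.14) ≈ 4.4711 days.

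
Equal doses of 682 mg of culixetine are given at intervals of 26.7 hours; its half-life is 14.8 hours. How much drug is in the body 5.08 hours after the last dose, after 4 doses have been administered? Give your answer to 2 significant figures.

The 4 doses were given 85.18, 58.48, 31.78, 5.08 hours ago.
Total = 682·(1/2)^(85.18/14.8) + 682·(1/2)^(58.48/14.8) + 682·(1/2)^(31.78/14.8) + 682·(1/2)^(5.08/14.8)
      = 12.625 + 44.087 + 153.95 + 537.6 ≈ 748.26 mg.

750 mg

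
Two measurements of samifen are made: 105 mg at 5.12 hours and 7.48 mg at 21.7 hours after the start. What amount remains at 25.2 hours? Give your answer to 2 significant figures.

4.3 mg

Over Δt = 21.7 − 5.12 = 16.58 hours, the level fell by a factor of 105/7.48 ≈ 14.037.
n = log₂(14.037) ≈ 3.8112 half-lives, so t½ = 16.58/3.8112 ≈ 4.3503 hours.
From t = 21.7 to t = 25.2: 7.48 × (1/2)^((25.2−21.7)/4.3503) ≈ 4.2826 mg.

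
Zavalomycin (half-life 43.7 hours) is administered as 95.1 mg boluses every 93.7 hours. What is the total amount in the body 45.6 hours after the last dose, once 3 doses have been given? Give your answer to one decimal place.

The 3 doses were given 233, 139.3, 45.6 hours ago.
Total = 95.1·(1/2)^(233/43.7) + 95.1·(1/2)^(139.3/43.7) + 95.1·(1/2)^(45.6/43.7)
      = 2.3613 + 10.438 + 46.138 ≈ 58.937 mg.

58.9 mg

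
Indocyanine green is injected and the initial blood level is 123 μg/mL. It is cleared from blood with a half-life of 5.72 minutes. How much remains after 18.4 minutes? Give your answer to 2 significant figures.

13 μg/mL

Number of half-lives: n = 18.4/5.72 ≈ 3.2168.
Remaining = 123 × (1/2)^3.2168 = 123 × 0.10756 ≈ 13.23 μg/mL.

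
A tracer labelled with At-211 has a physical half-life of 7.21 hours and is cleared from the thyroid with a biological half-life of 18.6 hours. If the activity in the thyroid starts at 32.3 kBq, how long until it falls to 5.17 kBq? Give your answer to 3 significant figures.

13.7 hours

1/t_eff = 1/t_phys + 1/t_biol = 1/7.21 + 1/18.6 = 0.19246 per hour.
t_eff = 7.21 × 18.6 / (7.21 + 18.6) ≈ 5.1959 hours.
n = log₂(32.3/5.17) ≈ 2.6433; t = 2.6433 × 5.1959 ≈ 13.734 hours.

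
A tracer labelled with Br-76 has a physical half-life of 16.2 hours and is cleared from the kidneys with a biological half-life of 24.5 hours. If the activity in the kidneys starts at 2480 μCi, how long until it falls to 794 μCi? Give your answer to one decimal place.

16.0 hours

1/t_eff = 1/t_phys + 1/t_biol = 1/16.2 + 1/24.5 = 0.10254 per hour.
t_eff = 16.2 × 24.5 / (16.2 + 24.5) ≈ 9.7518 hours.
n = log₂(2480/794) ≈ 1.6431; t = 1.6431 × 9.7518 ≈ 16.024 hours.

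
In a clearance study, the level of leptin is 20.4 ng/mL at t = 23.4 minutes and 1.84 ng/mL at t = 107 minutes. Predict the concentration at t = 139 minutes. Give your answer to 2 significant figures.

0.73 ng/mL

Over Δt = 107 − 23.4 = 83.6 minutes, the level fell by a factor of 20.4/1.84 ≈ 11.087.
n = log₂(11.087) ≈ 3.4708 half-lives, so t½ = 83.6/3.4708 ≈ 24.087 minutes.
From t = 107 to t = 139: 1.84 × (1/2)^((139−107)/24.087) ≈ 0.73264 ng/mL.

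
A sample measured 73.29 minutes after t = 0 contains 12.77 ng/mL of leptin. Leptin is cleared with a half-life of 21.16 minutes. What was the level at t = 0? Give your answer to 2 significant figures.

Number of half-lives elapsed: n = 73.29/21.16 ≈ 3.4636.
A₀ = A × 2^n = 12.77 × 2^3.4636 = 12.77 × 11.032 ≈ 140.88 ng/mL.

140 ng/mL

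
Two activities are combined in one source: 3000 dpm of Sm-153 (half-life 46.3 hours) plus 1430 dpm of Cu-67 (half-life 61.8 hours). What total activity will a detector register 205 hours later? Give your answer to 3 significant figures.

Sm-153: 3000 × (1/2)^(205/46.3) = 3000 × (1/2)^4.4276 ≈ 139.4 dpm.
Cu-67: 1430 × (1/2)^(205/61.8) = 1430 × (1/2)^3.3172 ≈ 143.47 dpm.
Total = 139.4 + 143.47 ≈ 282.88 dpm.

283 dpm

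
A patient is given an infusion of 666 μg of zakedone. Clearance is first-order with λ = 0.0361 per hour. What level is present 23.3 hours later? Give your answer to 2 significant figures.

290 μg

t½ = ln 2 / λ = 0.69315 / 0.0361 ≈ 19.201 hours.
Number of half-lives: n = 23.3/19.201 ≈ 1.2135.
Remaining = 666 × (1/2)^1.2135 = 666 × 0.43122 ≈ 287.19 μg.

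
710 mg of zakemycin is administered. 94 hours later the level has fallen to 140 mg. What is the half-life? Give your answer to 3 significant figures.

A/A₀ = 140/710 ≈ 0.19718.
n = log₂(5.0714) ≈ 2.3424 half-lives elapsed in 94 hours.
t½ = 94/2.3424 ≈ 40.13 hours.

40.1 hours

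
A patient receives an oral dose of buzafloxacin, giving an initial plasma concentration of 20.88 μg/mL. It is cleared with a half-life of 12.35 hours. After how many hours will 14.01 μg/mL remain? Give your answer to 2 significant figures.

Fraction remaining = 14.01/20.88 ≈ 0.67098.
n = log₂(20.88/14.01) = ln(1.4904)/ln 2 ≈ 0.57566 half-lives.
t = n × t½ = 0.57566 × 12.35 ≈ 7.1095 hours.

7.1 hours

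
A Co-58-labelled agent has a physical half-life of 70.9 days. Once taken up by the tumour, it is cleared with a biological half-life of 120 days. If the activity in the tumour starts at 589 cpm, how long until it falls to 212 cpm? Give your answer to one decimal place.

65.7 days

1/t_eff = 1/t_phys + 1/t_biol = 1/70.9 + 1/120 = 0.022438 per day.
t_eff = 70.9 × 120 / (70.9 + 120) ≈ 44.568 days.
n = log₂(589/212) ≈ 1.4742; t = 1.4742 × 44.568 ≈ 65.702 days.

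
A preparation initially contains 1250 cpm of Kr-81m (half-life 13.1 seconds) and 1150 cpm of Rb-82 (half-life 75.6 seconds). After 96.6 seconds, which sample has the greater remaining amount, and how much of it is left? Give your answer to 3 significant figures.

Kr-81m: 1250 × (1/2)^7.374 ≈ 7.5353 cpm.
Rb-82: 1150 × (1/2)^1.2778 ≈ 474.29 cpm.
Rb-82 has more remaining, at ≈ 474.29 cpm.

Rb-82, 474 cpm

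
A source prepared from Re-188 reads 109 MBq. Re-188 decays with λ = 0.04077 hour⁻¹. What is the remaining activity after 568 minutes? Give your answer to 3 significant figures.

74.1 MBq

t½ = ln 2 / λ = 0.69315 / 0.04077 ≈ 17.001 hours.
Convert the elapsed time: 568 minutes = 9.46667 hours.
Number of half-lives: n = 9.46667/17.001 ≈ 0.55682.
Remaining = 109 × (1/2)^0.55682 = 109 × 0.6798 ≈ 74.098 MBq.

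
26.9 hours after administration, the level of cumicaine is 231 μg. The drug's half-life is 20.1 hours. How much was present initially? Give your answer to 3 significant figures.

Number of half-lives elapsed: n = 26.9/20.1 ≈ 1.3383.
A₀ = A × 2^n = 231 × 2^1.3383 = 231 × 2.5285 ≈ 584.09 μg.

584 μg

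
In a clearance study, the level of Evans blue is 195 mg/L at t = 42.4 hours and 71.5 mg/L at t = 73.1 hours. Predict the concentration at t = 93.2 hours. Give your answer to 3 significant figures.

37.1 mg/L

Over Δt = 73.1 − 42.4 = 30.7 hours, the level fell by a factor of 195/71.5 ≈ 2.7273.
n = log₂(2.7273) ≈ 1.4475 half-lives, so t½ = 30.7/1.4475 ≈ 21.21 hours.
From t = 73.1 to t = 93.2: 71.5 × (1/2)^((93.2−73.1)/21.21) ≈ 37.07 mg/L.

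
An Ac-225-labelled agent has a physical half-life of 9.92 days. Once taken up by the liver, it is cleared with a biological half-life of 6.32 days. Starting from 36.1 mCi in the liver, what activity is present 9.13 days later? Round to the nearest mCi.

1/t_eff = 1/t_phys + 1/t_biol = 1/9.92 + 1/6.32 = 0.25903 per day.
t_eff = 9.92 × 6.32 / (9.92 + 6.32) ≈ 3.8605 days.
Remaining = 36.1 × (1/2)^(9.13/3.8605) = 36.1 × (1/2)^2.365 ≈ 7.0077 mCi.

7 mCi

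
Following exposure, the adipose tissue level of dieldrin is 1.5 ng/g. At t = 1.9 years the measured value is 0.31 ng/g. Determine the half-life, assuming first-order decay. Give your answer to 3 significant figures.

0.835 years

A/A₀ = 0.31/1.5 ≈ 0.20667.
n = log₂(4.8387) ≈ 2.2746 half-lives elapsed in 1.9 years.
t½ = 1.9/2.2746 ≈ 0.8353 years.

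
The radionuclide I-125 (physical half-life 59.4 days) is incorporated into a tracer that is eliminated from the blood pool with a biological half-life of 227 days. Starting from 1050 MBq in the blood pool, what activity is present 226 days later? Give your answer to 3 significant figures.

37.7 MBq

1/t_eff = 1/t_phys + 1/t_biol = 1/59.4 + 1/227 = 0.02124 per day.
t_eff = 59.4 × 227 / (59.4 + 227) ≈ 47.08 days.
Remaining = 1050 × (1/2)^(226/47.08) = 1050 × (1/2)^4.8003 ≈ 37.684 MBq.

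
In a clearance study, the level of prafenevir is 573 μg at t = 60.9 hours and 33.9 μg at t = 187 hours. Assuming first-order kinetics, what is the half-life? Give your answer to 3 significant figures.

30.9 hours

Over Δt = 187 − 60.9 = 126.1 hours, the level fell by a factor of 573/33.9 ≈ 16.903.
n = log₂(16.903) ≈ 4.0792 half-lives, so t½ = 126.1/4.0792 ≈ 30.913 hours.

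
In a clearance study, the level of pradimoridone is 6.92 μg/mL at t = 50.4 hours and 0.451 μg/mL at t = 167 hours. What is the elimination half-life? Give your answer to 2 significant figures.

Over Δt = 167 − 50.4 = 116.6 hours, the level fell by a factor of 6.92/0.451 ≈ 15.344.
n = log₂(15.344) ≈ 3.9396 half-lives, so t½ = 116.6/3.9396 ≈ 29.597 hours.

30 hours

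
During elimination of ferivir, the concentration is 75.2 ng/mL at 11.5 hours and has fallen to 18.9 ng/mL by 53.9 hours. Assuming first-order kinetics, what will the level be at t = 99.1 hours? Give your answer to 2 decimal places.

Over Δt = 53.9 − 11.5 = 42.4 hours, the level fell by a factor of 75.2/18.9 ≈ 3.9788.
n = log₂(3.9788) ≈ 1.9923 half-lives, so t½ = 42.4/1.9923 ≈ 21.281 hours.
From t = 53.9 to t = 99.1: 18.9 × (1/2)^((99.1−53.9)/21.281) ≈ 4.3361 ng/mL.

4.34 ng/mL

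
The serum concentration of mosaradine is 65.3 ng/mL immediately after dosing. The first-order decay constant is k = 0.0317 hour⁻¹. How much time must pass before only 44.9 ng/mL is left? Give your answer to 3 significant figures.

t½ = ln 2 / k = 0.69315 / 0.0317 ≈ 21.866 hours.
Fraction remaining = 44.9/65.3 ≈ 0.6876.
n = log₂(65.3/44.9) = ln(1.4543)/ln 2 ≈ 0.54037 half-lives.
t = n × t½ = 0.54037 × 21.866 ≈ 11.816 hours.

11.8 hours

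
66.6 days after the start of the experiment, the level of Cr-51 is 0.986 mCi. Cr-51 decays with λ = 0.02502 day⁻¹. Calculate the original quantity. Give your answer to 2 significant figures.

t½ = ln 2 / λ = 0.69315 / 0.02502 ≈ 27.704 days.
Number of half-lives elapsed: n = 66.6/27.704 ≈ 2.404.
A₀ = A × 2^n = 0.986 × 2^2.404 = 0.986 × 5.2927 ≈ 5.2186 mCi.

5.2 mCi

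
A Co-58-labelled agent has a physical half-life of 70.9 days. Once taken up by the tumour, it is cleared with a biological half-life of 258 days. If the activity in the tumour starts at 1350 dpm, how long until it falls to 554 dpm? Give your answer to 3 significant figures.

71.5 days

1/t_eff = 1/t_phys + 1/t_biol = 1/70.9 + 1/258 = 0.01798 per day.
t_eff = 70.9 × 258 / (70.9 + 258) ≈ 55.616 days.
n = log₂(1350/554) ≈ 1.285; t = 1.285 × 55.616 ≈ 71.467 days.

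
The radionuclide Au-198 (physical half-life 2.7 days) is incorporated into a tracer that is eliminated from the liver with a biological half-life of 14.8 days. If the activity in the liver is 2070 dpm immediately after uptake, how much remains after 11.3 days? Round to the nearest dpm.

1/t_eff = 1/t_phys + 1/t_biol = 1/2.7 + 1/14.8 = 0.43794 per day.
t_eff = 2.7 × 14.8 / (2.7 + 14.8) ≈ 2.2834 days.
Remaining = 2070 × (1/2)^(11.3/2.2834) = 2070 × (1/2)^4.9487 ≈ 67.029 dpm.

67 dpm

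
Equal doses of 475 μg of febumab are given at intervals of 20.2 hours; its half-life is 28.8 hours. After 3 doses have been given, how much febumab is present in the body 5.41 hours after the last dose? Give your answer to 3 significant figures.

The 3 doses were given 45.81, 25.61, 5.41 hours ago.
Total = 475·(1/2)^(45.81/28.8) + 475·(1/2)^(25.61/28.8) + 475·(1/2)^(5.41/28.8)
      = 157.71 + 256.45 + 417.01 ≈ 831.18 μg.

831 μg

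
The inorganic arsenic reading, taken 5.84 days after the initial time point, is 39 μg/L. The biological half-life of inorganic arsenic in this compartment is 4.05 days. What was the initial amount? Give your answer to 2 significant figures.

Number of half-lives elapsed: n = 5.84/4.05 ≈ 1.442.
A₀ = A × 2^n = 39 × 2^1.442 = 39 × 2.7169 ≈ 105.96 μg/L.

110 μg/L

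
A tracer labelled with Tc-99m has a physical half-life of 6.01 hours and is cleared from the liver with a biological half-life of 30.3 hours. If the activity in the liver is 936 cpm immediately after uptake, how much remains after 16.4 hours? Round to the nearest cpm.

1/t_eff = 1/t_phys + 1/t_biol = 1/6.01 + 1/30.3 = 0.19939 per hour.
t_eff = 6.01 × 30.3 / (6.01 + 30.3) ≈ 5.0152 hours.
Remaining = 936 × (1/2)^(16.4/5.0152) = 936 × (1/2)^3.27 ≈ 97.028 cpm.

97 cpm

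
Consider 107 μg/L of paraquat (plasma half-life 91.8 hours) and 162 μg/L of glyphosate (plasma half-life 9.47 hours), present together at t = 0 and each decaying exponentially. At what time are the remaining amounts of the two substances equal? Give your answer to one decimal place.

Set 107·(1/2)^(t/91.8) = 162·(1/2)^(t/9.47).
Taking log₂: log₂(107/162) = t·(1/91.8 − 1/9.47).
log₂(0.66049) = -0.59838; 1/91.8 − 1/9.47 = -0.094703.
t = -0.59838 / -0.094703 ≈ 6.3185 hours.

6.3 hours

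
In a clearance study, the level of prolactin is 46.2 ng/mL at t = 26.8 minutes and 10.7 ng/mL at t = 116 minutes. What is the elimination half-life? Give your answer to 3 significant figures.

Over Δt = 116 − 26.8 = 89.2 minutes, the level fell by a factor of 46.2/10.7 ≈ 4.3178.
n = log₂(4.3178) ≈ 2.1103 half-lives, so t½ = 89.2/2.1103 ≈ 42.269 minutes.

42.3 minutes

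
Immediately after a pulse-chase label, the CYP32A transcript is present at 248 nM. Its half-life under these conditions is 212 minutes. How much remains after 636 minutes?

Elapsed time is 3 half-lives (636/212).
Each half-life halves the amount: 248 × (1/2)^3 = 248/8 = 31 nM.

31 nM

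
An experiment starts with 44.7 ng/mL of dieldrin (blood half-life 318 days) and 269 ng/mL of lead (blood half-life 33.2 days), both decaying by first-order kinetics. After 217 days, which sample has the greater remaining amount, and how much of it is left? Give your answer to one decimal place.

dieldrin, 27.9 ng/mL

dieldrin: 44.7 × (1/2)^0.68239 ≈ 27.854 ng/mL.
lead: 269 × (1/2)^6.5361 ≈ 2.8985 ng/mL.
Dieldrin has more remaining, at ≈ 27.854 ng/mL.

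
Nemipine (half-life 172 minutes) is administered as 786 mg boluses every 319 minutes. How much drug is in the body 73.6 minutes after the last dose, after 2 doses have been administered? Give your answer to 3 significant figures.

The 2 doses were given 392.6, 73.6 minutes ago.
Total = 786·(1/2)^(392.6/172) + 786·(1/2)^(73.6/172)
      = 161.55 + 584.26 ≈ 745.81 mg.

746 mg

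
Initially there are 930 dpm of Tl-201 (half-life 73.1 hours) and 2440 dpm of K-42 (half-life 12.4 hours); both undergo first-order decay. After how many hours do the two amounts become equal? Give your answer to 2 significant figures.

Set 930·(1/2)^(t/73.1) = 2440·(1/2)^(t/12.4).
Taking log₂: log₂(930/2440) = t·(1/73.1 − 1/12.4).
log₂(0.38115) = -1.3916; 1/73.1 − 1/12.4 = -0.066965.
t = -1.3916 / -0.066965 ≈ 20.781 hours.

21 hours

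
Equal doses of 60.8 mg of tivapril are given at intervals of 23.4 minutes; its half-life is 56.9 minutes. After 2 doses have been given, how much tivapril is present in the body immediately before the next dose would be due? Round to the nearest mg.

The 2 doses were given 46.8, 23.4 minutes ago.
Total = 60.8·(1/2)^(46.8/56.9) + 60.8·(1/2)^(23.4/56.9)
      = 34.38 + 45.72 ≈ 80.1 mg.

80 mg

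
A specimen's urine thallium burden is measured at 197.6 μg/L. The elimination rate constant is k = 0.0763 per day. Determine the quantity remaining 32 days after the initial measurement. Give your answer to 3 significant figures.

17.2 μg/L

t½ = ln 2 / k = 0.69315 / 0.0763 ≈ 9.0845 days.
Number of half-lives: n = 32/9.0845 ≈ 3.5225.
Remaining = 197.6 × (1/2)^3.5225 = 197.6 × 0.087022 ≈ 17.195 μg/L.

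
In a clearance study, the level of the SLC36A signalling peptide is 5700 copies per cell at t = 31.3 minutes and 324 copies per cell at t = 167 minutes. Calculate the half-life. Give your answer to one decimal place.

32.8 minutes

Over Δt = 167 − 31.3 = 135.7 minutes, the level fell by a factor of 5700/324 ≈ 17.593.
n = log₂(17.593) ≈ 4.1369 half-lives, so t½ = 135.7/4.1369 ≈ 32.802 minutes.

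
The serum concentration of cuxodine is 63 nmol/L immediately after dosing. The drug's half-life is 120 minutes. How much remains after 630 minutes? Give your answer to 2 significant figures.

Number of half-lives: n = 630/120 ≈ 5.25.
Remaining = 63 × (1/2)^5.25 = 63 × 0.026278 ≈ 1.6555 nmol/L.

1.7 nmol/L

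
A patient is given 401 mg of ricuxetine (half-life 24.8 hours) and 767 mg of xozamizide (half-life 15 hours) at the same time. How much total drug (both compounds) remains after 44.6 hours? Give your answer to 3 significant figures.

ricuxetine: 401 × (1/2)^(44.6/24.8) = 401 × (1/2)^1.7984 ≈ 115.29 mg.
xozamizide: 767 × (1/2)^(44.6/15) = 767 × (1/2)^2.9733 ≈ 97.664 mg.
Total = 115.29 + 97.664 ≈ 212.95 mg.

213 mg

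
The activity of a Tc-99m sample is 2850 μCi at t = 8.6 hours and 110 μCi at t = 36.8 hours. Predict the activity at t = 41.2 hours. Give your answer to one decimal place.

Over Δt = 36.8 − 8.6 = 28.2 hours, the level fell by a factor of 2850/110 ≈ 25.909.
n = log₂(25.909) ≈ 4.6954 half-lives, so t½ = 28.2/4.6954 ≈ 6.0059 hours.
From t = 36.8 to t = 41.2: 110 × (1/2)^((41.2−36.8)/6.0059) ≈ 66.199 μCi.

66.2 μCi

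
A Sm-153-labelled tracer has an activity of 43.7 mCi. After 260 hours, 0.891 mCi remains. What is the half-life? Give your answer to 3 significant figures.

A/A₀ = 0.891/43.7 ≈ 0.020389.
n = log₂(49.046) ≈ 5.6161 half-lives elapsed in 260 hours.
t½ = 260/5.6161 ≈ 46.296 hours.

46.3 hours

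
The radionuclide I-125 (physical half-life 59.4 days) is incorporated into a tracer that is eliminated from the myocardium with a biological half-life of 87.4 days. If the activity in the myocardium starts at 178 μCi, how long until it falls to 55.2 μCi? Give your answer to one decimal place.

59.7 days

1/t_eff = 1/t_phys + 1/t_biol = 1/59.4 + 1/87.4 = 0.028277 per day.
t_eff = 59.4 × 87.4 / (59.4 + 87.4) ≈ 35.365 days.
n = log₂(178/55.2) ≈ 1.6891; t = 1.6891 × 35.365 ≈ 59.736 days.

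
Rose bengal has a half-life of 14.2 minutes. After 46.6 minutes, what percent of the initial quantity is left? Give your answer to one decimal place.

n = 46.6/14.2 ≈ 3.2817 half-lives.
Fraction remaining = (1/2)^3.2817 ≈ 0.10283, i.e. 10.283%.

10.3%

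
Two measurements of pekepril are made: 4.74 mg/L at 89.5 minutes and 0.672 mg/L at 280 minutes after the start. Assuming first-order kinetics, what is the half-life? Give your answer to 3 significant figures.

Over Δt = 280 − 89.5 = 190.5 minutes, the level fell by a factor of 4.74/0.672 ≈ 7.0536.
n = log₂(7.0536) ≈ 2.8184 half-lives, so t½ = 190.5/2.8184 ≈ 67.593 minutes.

67.6 minutes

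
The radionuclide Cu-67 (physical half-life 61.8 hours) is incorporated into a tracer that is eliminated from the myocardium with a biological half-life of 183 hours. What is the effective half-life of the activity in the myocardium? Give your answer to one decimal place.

1/t_eff = 1/t_phys + 1/t_biol = 1/61.8 + 1/183 = 0.021646 per hour.
t_eff = 61.8 × 183 / (61.8 + 183) ≈ 46.199 hours.

46.2 hours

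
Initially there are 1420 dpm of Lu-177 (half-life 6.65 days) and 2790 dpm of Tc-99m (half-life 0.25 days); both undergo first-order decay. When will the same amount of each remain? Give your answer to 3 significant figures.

Set 1420·(1/2)^(t/6.65) = 2790·(1/2)^(t/0.25).
Taking log₂: log₂(1420/2790) = t·(1/6.65 − 1/0.25).
log₂(0.50896) = -0.97437; 1/6.65 − 1/0.25 = -3.8496.
t = -0.97437 / -3.8496 ≈ 0.25311 days.

0.253 days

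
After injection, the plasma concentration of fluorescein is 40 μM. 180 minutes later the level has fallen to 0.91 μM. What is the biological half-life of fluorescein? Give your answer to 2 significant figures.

A/A₀ = 0.91/40 ≈ 0.02275.
n = log₂(43.956) ≈ 5.458 half-lives elapsed in 180 minutes.
t½ = 180/5.458 ≈ 32.979 minutes.

33 minutes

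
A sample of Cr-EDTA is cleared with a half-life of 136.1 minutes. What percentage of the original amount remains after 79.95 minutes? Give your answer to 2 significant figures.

67%

n = 79.95/136.1 ≈ 0.58744 half-lives.
Fraction remaining = (1/2)^0.58744 ≈ 0.66552, i.e. 66.552%.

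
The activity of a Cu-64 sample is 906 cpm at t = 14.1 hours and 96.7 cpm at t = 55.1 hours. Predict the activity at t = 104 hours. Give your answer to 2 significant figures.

Over Δt = 55.1 − 14.1 = 41 hours, the level fell by a factor of 906/96.7 ≈ 9.3692.
n = log₂(9.3692) ≈ 3.2279 half-lives, so t½ = 41/3.2279 ≈ 12.702 hours.
From t = 55.1 to t = 104: 96.7 × (1/2)^((104−55.1)/12.702) ≈ 6.7065 cpm.

6.7 cpm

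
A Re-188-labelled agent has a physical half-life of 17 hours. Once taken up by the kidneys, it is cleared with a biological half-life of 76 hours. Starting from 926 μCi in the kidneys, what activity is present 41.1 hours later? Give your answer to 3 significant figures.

1/t_eff = 1/t_phys + 1/t_biol = 1/17 + 1/76 = 0.071981 per hour.
t_eff = 17 × 76 / (17 + 76) ≈ 13.892 hours.
Remaining = 926 × (1/2)^(41.1/13.892) = 926 × (1/2)^2.9584 ≈ 119.13 μCi.

119 μCi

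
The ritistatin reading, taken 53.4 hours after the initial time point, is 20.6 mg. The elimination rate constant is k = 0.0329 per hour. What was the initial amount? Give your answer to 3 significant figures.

t½ = ln 2 / k = 0.69315 / 0.0329 ≈ 21.068 hours.
Number of half-lives elapsed: n = 53.4/21.068 ≈ 2.5346.
A₀ = A × 2^n = 20.6 × 2^2.5346 = 20.6 × 5.7942 ≈ 119.36 mg.

119 mg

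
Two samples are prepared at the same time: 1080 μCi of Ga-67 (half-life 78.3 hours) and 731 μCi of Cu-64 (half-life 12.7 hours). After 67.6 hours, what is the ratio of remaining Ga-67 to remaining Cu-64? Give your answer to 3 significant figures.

32.5

Ga-67: 1080 × (1/2)^(67.6/78.3) = 1080 × (1/2)^0.86335 ≈ 593.65 μCi.
Cu-64: 731 × (1/2)^(67.6/12.7) = 731 × (1/2)^5.3228 ≈ 18.264 μCi.
Ratio ≈ 593.65 / 18.264 ≈ 32.505.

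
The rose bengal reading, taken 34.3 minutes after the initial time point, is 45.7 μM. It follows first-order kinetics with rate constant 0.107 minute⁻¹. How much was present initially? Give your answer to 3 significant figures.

1790 μM

t½ = ln 2 / λ = 0.69315 / 0.107 ≈ 6.478 minutes.
Number of half-lives elapsed: n = 34.3/6.478 ≈ 5.2948.
A₀ = A × 2^n = 45.7 × 2^5.2948 = 45.7 × 39.256 ≈ 1794 μM.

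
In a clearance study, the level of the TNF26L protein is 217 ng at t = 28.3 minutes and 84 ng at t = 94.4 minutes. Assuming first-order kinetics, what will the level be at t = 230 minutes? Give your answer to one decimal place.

12.0 ng

Over Δt = 94.4 − 28.3 = 66.1 minutes, the level fell by a factor of 217/84 ≈ 2.5833.
n = log₂(2.5833) ≈ 1.3692 half-lives, so t½ = 66.1/1.3692 ≈ 48.275 minutes.
From t = 94.4 to t = 230: 84 × (1/2)^((230−94.4)/48.275) ≈ 11.987 ng.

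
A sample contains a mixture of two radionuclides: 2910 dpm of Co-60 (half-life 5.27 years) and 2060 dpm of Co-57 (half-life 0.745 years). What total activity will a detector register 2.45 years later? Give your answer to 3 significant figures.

2320 dpm

Co-60: 2910 × (1/2)^(2.45/5.27) = 2910 × (1/2)^0.4649 ≈ 2108.4 dpm.
Co-57: 2060 × (1/2)^(2.45/0.745) = 2060 × (1/2)^3.2886 ≈ 210.82 dpm.
Total = 2108.4 + 210.82 ≈ 2319.2 dpm.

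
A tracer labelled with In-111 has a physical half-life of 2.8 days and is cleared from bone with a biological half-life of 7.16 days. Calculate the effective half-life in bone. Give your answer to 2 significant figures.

1/t_eff = 1/t_phys + 1/t_biol = 1/2.8 + 1/7.16 = 0.49681 per day.
t_eff = 2.8 × 7.16 / (2.8 + 7.16) ≈ 2.0129 days.

2.0 days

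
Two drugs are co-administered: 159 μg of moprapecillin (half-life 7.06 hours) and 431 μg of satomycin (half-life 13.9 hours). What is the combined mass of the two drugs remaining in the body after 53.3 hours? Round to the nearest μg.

31 μg

moprapecillin: 159 × (1/2)^(53.3/7.06) = 159 × (1/2)^7.5496 ≈ 0.84869 μg.
satomycin: 431 × (1/2)^(53.3/13.9) = 431 × (1/2)^3.8345 ≈ 30.211 μg.
Total = 0.84869 + 30.211 ≈ 31.06 μg.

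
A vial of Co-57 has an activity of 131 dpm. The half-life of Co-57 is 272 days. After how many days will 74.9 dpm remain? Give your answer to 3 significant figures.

Fraction remaining = 74.9/131 ≈ 0.57176.
n = log₂(131/74.9) = ln(1.749)/ln 2 ≈ 0.80653 half-lives.
t = n × t½ = 0.80653 × 272 ≈ 219.38 days.

219 days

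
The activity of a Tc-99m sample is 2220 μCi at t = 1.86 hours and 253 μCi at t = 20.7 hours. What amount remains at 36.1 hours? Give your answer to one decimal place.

42.9 μCi

Over Δt = 20.7 − 1.86 = 18.84 hours, the level fell by a factor of 2220/253 ≈ 8.7747.
n = log₂(8.7747) ≈ 3.1334 half-lives, so t½ = 18.84/3.1334 ≈ 6.0127 hours.
From t = 20.7 to t = 36.1: 253 × (1/2)^((36.1−20.7)/6.0127) ≈ 42.866 μCi.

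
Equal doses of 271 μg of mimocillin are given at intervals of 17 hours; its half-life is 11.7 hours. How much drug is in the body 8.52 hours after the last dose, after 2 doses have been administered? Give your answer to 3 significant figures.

The 2 doses were given 25.52, 8.52 hours ago.
Total = 271·(1/2)^(25.52/11.7) + 271·(1/2)^(8.52/11.7)
      = 59.754 + 163.59 ≈ 223.34 μg.

223 μg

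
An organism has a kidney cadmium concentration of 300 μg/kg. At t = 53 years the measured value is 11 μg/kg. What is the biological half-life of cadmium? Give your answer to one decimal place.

11.1 years

A/A₀ = 11/300 ≈ 0.036667.
n = log₂(27.273) ≈ 4.7694 half-lives elapsed in 53 years.
t½ = 53/4.7694 ≈ 11.113 years.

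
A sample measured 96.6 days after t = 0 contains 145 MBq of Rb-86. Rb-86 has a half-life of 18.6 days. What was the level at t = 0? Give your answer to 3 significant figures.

5310 MBq

Number of half-lives elapsed: n = 96.6/18.6 ≈ 5.1935.
A₀ = A × 2^n = 145 × 2^5.1935 = 145 × 36.594 ≈ 5306.2 MBq.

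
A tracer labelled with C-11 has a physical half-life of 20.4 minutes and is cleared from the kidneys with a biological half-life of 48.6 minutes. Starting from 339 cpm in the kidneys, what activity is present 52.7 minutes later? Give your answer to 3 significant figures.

26.7 cpm

1/t_eff = 1/t_phys + 1/t_biol = 1/20.4 + 1/48.6 = 0.069596 per minute.
t_eff = 20.4 × 48.6 / (20.4 + 48.6) ≈ 14.369 minutes.
Remaining = 339 × (1/2)^(52.7/14.369) = 339 × (1/2)^3.6677 ≈ 26.676 cpm.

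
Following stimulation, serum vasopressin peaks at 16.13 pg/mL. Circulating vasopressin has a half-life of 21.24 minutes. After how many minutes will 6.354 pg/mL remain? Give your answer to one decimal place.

28.5 minutes

Fraction remaining = 6.354/16.13 ≈ 0.39392.
n = log₂(16.13/6.354) = ln(2.5386)/ln 2 ≈ 1.344 half-lives.
t = n × t½ = 1.344 × 21.24 ≈ 28.547 minutes.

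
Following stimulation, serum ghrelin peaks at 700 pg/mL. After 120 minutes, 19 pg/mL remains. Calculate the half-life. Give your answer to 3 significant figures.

A/A₀ = 19/700 ≈ 0.027143.
n = log₂(36.842) ≈ 5.2033 half-lives elapsed in 120 minutes.
t½ = 120/5.2033 ≈ 23.062 minutes.

23.1 minutes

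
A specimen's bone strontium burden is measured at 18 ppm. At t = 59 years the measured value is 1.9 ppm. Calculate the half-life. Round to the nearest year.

A/A₀ = 1.9/18 ≈ 0.10556.
n = log₂(9.4737) ≈ 3.2439 half-lives elapsed in 59 years.
t½ = 59/3.2439 ≈ 18.188 years.

18 years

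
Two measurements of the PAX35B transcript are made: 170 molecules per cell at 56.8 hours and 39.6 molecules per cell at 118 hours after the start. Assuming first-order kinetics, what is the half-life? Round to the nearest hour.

29 hours

Over Δt = 118 − 56.8 = 61.2 hours, the level fell by a factor of 170/39.6 ≈ 4.2929.
n = log₂(4.2929) ≈ 2.102 half-lives, so t½ = 61.2/2.102 ≈ 29.116 hours.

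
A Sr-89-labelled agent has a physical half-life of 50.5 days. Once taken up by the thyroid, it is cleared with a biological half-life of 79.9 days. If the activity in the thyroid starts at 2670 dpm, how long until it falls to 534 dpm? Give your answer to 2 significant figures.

1/t_eff = 1/t_phys + 1/t_biol = 1/50.5 + 1/79.9 = 0.032318 per day.
t_eff = 50.5 × 79.9 / (50.5 + 79.9) ≈ 30.943 days.
n = log₂(2670/534) ≈ 2.3219; t = 2.3219 × 30.943 ≈ 71.847 days.

72 days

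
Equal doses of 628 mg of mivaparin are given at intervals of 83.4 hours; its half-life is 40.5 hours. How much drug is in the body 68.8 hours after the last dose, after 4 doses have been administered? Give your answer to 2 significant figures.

250 mg

The 4 doses were given 319, 235.6, 152.2, 68.8 hours ago.
Total = 628·(1/2)^(319/40.5) + 628·(1/2)^(235.6/40.5) + 628·(1/2)^(152.2/40.5) + 628·(1/2)^(68.8/40.5)
      = 2.6723 + 11.137 + 46.417 + 193.46 ≈ 253.68 mg.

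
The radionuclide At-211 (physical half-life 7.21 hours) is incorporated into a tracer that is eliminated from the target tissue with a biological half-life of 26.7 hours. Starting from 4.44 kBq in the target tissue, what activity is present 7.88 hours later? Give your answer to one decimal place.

1.7 kBq

1/t_eff = 1/t_phys + 1/t_biol = 1/7.21 + 1/26.7 = 0.17615 per hour.
t_eff = 7.21 × 26.7 / (7.21 + 26.7) ≈ 5.677 hours.
Remaining = 4.44 × (1/2)^(7.88/5.677) = 4.44 × (1/2)^1.3881 ≈ 1.6964 kBq.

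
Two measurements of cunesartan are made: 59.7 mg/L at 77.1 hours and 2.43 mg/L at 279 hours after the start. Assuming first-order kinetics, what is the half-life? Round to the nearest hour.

Over Δt = 279 − 77.1 = 201.9 hours, the level fell by a factor of 59.7/2.43 ≈ 24.568.
n = log₂(24.568) ≈ 4.6187 half-lives, so t½ = 201.9/4.6187 ≈ 43.714 hours.

44 hours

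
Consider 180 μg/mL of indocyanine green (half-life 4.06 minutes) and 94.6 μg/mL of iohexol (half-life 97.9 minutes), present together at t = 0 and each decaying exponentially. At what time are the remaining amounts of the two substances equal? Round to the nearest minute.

Set 180·(1/2)^(t/4.06) = 94.6·(1/2)^(t/97.9).
Taking log₂: log₂(180/94.6) = t·(1/4.06 − 1/97.9).
log₂(1.9027) = 0.92808; 1/4.06 − 1/97.9 = 0.23609.
t = 0.92808 / 0.23609 ≈ 3.931 minutes.

4 minutes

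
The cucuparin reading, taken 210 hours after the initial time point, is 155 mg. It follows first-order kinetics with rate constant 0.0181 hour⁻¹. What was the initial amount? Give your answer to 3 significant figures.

6940 mg

t½ = ln 2 / λ = 0.69315 / 0.0181 ≈ 38.295 hours.
Number of half-lives elapsed: n = 210/38.295 ≈ 5.4837.
A₀ = A × 2^n = 155 × 2^5.4837 = 155 × 44.746 ≈ 6935.6 mg.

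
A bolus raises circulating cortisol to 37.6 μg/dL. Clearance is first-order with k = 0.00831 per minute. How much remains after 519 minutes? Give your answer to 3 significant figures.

t½ = ln 2 / k = 0.69315 / 0.00831 ≈ 83.411 minutes.
Number of half-lives: n = 519/83.411 ≈ 6.2222.
Remaining = 37.6 × (1/2)^6.2222 = 37.6 × 0.013395 ≈ 0.50364 μg/dL.

0.504 μg/dL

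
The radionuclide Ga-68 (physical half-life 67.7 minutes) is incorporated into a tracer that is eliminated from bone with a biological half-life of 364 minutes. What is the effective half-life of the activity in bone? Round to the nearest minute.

1/t_eff = 1/t_phys + 1/t_biol = 1/67.7 + 1/364 = 0.017518 per minute.
t_eff = 67.7 × 364 / (67.7 + 364) ≈ 57.083 minutes.

57 minutes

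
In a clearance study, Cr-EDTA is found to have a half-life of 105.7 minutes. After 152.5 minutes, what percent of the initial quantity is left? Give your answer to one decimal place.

36.8%

n = 152.5/105.7 ≈ 1.4428 half-lives.
Fraction remaining = (1/2)^1.4428 ≈ 0.36786, i.e. 36.786%.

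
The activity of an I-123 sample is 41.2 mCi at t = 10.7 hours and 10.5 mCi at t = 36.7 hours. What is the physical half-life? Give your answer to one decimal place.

Over Δt = 36.7 − 10.7 = 26 hours, the level fell by a factor of 41.2/10.5 ≈ 3.9238.
n = log₂(3.9238) ≈ 1.9723 half-lives, so t½ = 26/1.9723 ≈ 13.183 hours.

13.2 hours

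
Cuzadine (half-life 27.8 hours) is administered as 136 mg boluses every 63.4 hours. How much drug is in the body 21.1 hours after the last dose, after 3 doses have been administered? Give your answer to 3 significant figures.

100 mg

The 3 doses were given 147.9, 84.5, 21.1 hours ago.
Total = 136·(1/2)^(147.9/27.8) + 136·(1/2)^(84.5/27.8) + 136·(1/2)^(21.1/27.8)
      = 3.4042 + 16.54 + 80.364 ≈ 100.31 mg.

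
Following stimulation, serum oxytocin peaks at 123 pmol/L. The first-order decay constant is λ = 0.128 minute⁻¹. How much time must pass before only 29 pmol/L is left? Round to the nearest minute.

t½ = ln 2 / λ = 0.69315 / 0.128 ≈ 5.4152 minutes.
Fraction remaining = 29/123 ≈ 0.23577.
n = log₂(123/29) = ln(4.2414)/ln 2 ≈ 2.0845 half-lives.
t = n × t½ = 2.0845 × 5.4152 ≈ 11.288 minutes.

11 minutes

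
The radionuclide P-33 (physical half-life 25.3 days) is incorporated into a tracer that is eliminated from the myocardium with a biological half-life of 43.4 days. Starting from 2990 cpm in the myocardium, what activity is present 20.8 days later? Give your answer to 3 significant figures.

1/t_eff = 1/t_phys + 1/t_biol = 1/25.3 + 1/43.4 = 0.062567 per day.
t_eff = 25.3 × 43.4 / (25.3 + 43.4) ≈ 15.983 days.
Remaining = 2990 × (1/2)^(20.8/15.983) = 2990 × (1/2)^1.3014 ≈ 1213.1 cpm.

1210 cpm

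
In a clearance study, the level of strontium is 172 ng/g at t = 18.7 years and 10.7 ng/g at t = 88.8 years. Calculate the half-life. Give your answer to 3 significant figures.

17.5 years

Over Δt = 88.8 − 18.7 = 70.1 years, the level fell by a factor of 172/10.7 ≈ 16.075.
n = log₂(16.075) ≈ 4.0067 half-lives, so t½ = 70.1/4.0067 ≈ 17.496 years.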